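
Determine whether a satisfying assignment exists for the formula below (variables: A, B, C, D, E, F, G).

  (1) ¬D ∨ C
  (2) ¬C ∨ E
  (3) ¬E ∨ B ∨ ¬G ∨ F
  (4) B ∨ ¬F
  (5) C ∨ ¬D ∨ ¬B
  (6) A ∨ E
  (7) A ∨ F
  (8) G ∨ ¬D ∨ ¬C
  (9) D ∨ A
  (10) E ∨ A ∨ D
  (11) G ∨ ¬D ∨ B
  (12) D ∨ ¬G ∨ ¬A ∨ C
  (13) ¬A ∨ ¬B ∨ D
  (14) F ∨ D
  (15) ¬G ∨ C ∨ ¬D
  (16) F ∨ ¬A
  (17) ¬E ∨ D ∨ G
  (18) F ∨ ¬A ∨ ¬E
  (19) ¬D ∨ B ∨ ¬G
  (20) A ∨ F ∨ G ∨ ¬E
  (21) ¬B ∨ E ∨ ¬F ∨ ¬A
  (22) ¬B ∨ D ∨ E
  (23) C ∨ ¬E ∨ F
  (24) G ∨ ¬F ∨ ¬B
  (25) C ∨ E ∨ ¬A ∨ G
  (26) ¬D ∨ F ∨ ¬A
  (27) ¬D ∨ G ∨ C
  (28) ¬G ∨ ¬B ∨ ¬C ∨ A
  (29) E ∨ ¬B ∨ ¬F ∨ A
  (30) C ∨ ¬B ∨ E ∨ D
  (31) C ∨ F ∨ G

Yes, satisfiable

Suppose D = True.
The clause (C) is unit, so C = True.
The clause (E) is unit, so E = True.
The clause (G) is unit, so G = True.
The clause (B) is unit, so B = True.
The clause (A) is unit, so A = True.
The clause (F) is unit, so F = True.
All clauses are satisfied.
A satisfying assignment: A: True, B: True, C: True, D: True, E: True, F: True, G: True.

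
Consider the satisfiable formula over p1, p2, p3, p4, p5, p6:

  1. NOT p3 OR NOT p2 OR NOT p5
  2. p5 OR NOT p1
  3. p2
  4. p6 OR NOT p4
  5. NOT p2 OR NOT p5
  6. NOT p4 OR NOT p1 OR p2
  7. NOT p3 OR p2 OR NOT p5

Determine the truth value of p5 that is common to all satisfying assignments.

False

Suppose p5 = true.
Unit clause (p2) forces p2 = true.
That conflicts with the unit clause (NOT p2).
So every satisfying assignment has p5 = False.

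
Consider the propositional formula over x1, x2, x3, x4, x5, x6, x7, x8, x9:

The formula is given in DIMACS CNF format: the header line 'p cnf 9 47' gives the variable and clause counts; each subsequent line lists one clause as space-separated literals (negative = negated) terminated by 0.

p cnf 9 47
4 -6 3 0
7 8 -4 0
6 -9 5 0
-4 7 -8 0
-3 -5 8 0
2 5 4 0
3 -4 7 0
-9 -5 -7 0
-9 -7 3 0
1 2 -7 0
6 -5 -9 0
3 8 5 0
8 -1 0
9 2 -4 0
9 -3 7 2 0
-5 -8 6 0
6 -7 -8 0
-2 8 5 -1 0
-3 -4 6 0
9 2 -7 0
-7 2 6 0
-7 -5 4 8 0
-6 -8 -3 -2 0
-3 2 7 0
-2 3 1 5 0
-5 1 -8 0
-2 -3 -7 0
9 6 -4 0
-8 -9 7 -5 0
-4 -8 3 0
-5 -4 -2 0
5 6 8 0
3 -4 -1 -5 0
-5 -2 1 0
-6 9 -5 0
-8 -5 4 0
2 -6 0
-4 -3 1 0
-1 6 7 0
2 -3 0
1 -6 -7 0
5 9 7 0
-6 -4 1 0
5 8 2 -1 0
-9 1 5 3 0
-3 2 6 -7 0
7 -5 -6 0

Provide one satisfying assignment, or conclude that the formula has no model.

x1: False; x2: True; x3: True; x4: False; x5: False; x6: True; x7: False; x8: False; x9: True

Case x8 = False:
Unit clause (¬x1) forces x1 = False.
Case x7 = False:
Unit clause (¬x4) forces x4 = False.
Case x6 = True:
Unit clause (x3) forces x3 = True.
Unit clause (¬x5) forces x5 = False.
Unit clause (x2) forces x2 = True.
Unit clause (x9) forces x9 = True.
All clauses are satisfied.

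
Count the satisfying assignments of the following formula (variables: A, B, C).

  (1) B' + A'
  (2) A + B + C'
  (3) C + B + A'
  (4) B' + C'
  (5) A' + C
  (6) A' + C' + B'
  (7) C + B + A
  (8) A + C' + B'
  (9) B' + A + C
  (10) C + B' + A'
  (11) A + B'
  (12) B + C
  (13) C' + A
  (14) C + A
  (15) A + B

1

There are 2^3 = 8 truth assignments over (A, B, C).
Check each against the 15 clauses (columns in the order A, B, C):
  F F F  ✗ fails (C + B + A)
  F F T  ✗ fails (A + B + C')
  F T F  ✗ fails (B' + A + C)
  F T T  ✗ fails (B' + C')
  T F F  ✗ fails (C + B + A')
  T F T  ✓ satisfies all
  T T F  ✗ fails (B' + A')
  T T T  ✗ fails (B' + A')
1 of the 8 rows is a model.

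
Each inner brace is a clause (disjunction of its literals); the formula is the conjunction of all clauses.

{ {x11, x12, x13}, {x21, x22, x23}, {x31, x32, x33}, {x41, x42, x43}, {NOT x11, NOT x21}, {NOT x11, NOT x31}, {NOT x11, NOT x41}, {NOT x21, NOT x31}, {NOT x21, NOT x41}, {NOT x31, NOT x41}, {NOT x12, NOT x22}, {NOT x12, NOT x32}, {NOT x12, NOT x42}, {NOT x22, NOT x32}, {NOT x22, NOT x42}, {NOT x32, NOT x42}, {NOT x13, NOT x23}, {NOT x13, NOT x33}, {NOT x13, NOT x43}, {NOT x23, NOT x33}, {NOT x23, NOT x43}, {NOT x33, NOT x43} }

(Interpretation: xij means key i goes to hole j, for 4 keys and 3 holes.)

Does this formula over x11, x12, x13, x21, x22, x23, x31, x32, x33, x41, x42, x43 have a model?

Suppose x11 = false.
Suppose x12 = true.
Unit clause (NOT x22) forces x22 = false.
Unit clause (NOT x32) forces x32 = false.
Unit clause (NOT x42) forces x42 = false.
Suppose x21 = true.
Unit clause (NOT x31) forces x31 = false.
Unit clause (x33) forces x33 = true.
Unit clause (NOT x41) forces x41 = false.
Unit clause (x43) forces x43 = true.
That conflicts with the unit clause (NOT x43).
Undo x21 and try x21 = false.
Unit clause (x23) forces x23 = true.
Unit clause (NOT x13) forces x13 = false.
Unit clause (NOT x33) forces x33 = false.
Unit clause (x31) forces x31 = true.
Unit clause (NOT x41) forces x41 = false.
Unit clause (x43) forces x43 = true.
That conflicts with the unit clause (NOT x43).
Both values of x21 lead to a conflict.
Undo x12 and try x12 = false.
Unit clause (x13) forces x13 = true.
Unit clause (NOT x23) forces x23 = false.
Unit clause (NOT x33) forces x33 = false.
Unit clause (NOT x43) forces x43 = false.
Suppose x21 = true.
Unit clause (NOT x31) forces x31 = false.
Unit clause (x32) forces x32 = true.
Unit clause (NOT x41) forces x41 = false.
Unit clause (x42) forces x42 = true.
That conflicts with the unit clause (NOT x42).
Undo x21 and try x21 = false.
Unit clause (x22) forces x22 = true.
Unit clause (NOT x32) forces x32 = false.
Unit clause (x31) forces x31 = true.
Unit clause (NOT x41) forces x41 = false.
Unit clause (x42) forces x42 = true.
That conflicts with the unit clause (NOT x42).
Both values of x21 lead to a conflict.
Both values of x12 lead to a conflict.
Undo x11 and try x11 = true.
Unit clause (NOT x21) forces x21 = false.
Unit clause (NOT x31) forces x31 = false.
Unit clause (NOT x41) forces x41 = false.
Suppose x22 = true.
Unit clause (NOT x12) forces x12 = false.
Unit clause (NOT x32) forces x32 = false.
Unit clause (x33) forces x33 = true.
Unit clause (NOT x42) forces x42 = false.
Unit clause (x43) forces x43 = true.
That conflicts with the unit clause (NOT x43).
Undo x22 and try x22 = false.
Unit clause (x23) forces x23 = true.
Unit clause (NOT x13) forces x13 = false.
Unit clause (NOT x33) forces x33 = false.
Unit clause (x32) forces x32 = true.
Unit clause (NOT x12) forces x12 = false.
Unit clause (NOT x42) forces x42 = false.
Unit clause (x43) forces x43 = true.
That conflicts with the unit clause (NOT x43).
Both values of x22 lead to a conflict.
Both values of x11 lead to a conflict.
No assignment satisfies every clause.

Unsatisfiable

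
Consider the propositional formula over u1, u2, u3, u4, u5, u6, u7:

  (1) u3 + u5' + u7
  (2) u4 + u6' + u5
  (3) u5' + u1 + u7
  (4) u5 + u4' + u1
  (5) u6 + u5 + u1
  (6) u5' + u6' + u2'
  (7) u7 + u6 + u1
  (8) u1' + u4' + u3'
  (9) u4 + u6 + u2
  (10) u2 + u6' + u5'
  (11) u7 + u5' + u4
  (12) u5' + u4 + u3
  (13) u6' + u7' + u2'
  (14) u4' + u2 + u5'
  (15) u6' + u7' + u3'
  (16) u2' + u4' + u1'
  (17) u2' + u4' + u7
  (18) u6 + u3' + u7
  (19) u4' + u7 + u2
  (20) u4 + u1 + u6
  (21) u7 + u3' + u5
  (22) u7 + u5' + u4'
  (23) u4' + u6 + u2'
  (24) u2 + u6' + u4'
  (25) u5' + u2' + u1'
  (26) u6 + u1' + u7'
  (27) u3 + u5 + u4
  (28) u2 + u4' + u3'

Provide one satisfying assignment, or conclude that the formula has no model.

UNSATISFIABLE

Case u3 = 1:
Case u1 = 0:
Case u5 = 0:
Unit clause (u4') forces u4 = 0.
Unit clause (u6') forces u6 = 0.
Now (u6) is unsatisfied and unit — conflict.
So u5 must be the other value — set u5 = 1.
Unit clause (u7) forces u7 = 1.
Unit clause (u6') forces u6 = 0.
Unit clause (u4) forces u4 = 1.
Unit clause (u2) forces u2 = 1.
Now (u2') is unsatisfied and unit — conflict.
Either choice for u5 ends in contradiction.
So u1 must be the other value — set u1 = 1.
Unit clause (u4') forces u4 = 0.
Case u6 = 0:
Unit clause (u2) forces u2 = 1.
Unit clause (u7) forces u7 = 1.
Now (u7') is unsatisfied and unit — conflict.
So u6 must be the other value — set u6 = 1.
Unit clause (u5) forces u5 = 1.
Unit clause (u2') forces u2 = 0.
Now (u2) is unsatisfied and unit — conflict.
Either choice for u6 ends in contradiction.
Either choice for u1 ends in contradiction.
So u3 must be the other value — set u3 = 0.
Case u5 = 0:
Unit clause (u4) forces u4 = 1.
Unit clause (u1) forces u1 = 1.
Unit clause (u2') forces u2 = 0.
Unit clause (u7) forces u7 = 1.
Unit clause (u6') forces u6 = 0.
Now (u6) is unsatisfied and unit — conflict.
So u5 must be the other value — set u5 = 1.
Unit clause (u7) forces u7 = 1.
Unit clause (u4) forces u4 = 1.
Unit clause (u2) forces u2 = 1.
Unit clause (u6') forces u6 = 0.
Now (u6) is unsatisfied and unit — conflict.
Either choice for u5 ends in contradiction.
Either choice for u3 ends in contradiction.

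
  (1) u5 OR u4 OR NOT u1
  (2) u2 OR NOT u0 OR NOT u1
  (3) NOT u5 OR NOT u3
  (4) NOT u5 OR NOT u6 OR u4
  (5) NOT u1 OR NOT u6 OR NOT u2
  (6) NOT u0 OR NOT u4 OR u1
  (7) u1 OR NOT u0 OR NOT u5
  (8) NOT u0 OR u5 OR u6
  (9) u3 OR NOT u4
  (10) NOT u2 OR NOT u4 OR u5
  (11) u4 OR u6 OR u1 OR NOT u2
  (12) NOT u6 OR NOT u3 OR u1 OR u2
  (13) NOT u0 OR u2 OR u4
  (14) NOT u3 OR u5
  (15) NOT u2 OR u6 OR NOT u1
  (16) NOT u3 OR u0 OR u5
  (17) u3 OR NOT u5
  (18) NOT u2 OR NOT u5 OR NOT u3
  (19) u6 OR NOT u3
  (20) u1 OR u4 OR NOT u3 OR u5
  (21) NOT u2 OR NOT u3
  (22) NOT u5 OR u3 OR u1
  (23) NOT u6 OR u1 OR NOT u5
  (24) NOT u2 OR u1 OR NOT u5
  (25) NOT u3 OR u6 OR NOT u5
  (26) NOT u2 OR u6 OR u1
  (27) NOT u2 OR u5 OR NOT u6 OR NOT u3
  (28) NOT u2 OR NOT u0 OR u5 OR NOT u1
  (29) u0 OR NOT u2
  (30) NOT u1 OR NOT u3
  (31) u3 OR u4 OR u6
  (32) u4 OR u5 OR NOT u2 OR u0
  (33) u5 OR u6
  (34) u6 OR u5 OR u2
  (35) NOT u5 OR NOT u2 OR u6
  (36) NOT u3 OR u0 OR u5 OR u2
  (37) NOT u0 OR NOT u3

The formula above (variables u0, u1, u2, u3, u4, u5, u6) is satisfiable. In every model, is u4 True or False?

False

Suppose u4 = true.
From the singleton clause (u3), u3 = true.
From the singleton clause (NOT u5), u5 = false.
But (u5) is also a unit clause — contradiction.
So every satisfying assignment has u4 = False.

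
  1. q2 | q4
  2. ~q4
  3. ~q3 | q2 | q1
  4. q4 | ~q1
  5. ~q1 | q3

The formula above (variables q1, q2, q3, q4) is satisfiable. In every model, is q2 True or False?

Suppose q2 = 0.
Unit clause (q4) forces q4 = 1.
Now (~q4) is unsatisfied and unit — conflict.
So every satisfying assignment has q2 = True.

True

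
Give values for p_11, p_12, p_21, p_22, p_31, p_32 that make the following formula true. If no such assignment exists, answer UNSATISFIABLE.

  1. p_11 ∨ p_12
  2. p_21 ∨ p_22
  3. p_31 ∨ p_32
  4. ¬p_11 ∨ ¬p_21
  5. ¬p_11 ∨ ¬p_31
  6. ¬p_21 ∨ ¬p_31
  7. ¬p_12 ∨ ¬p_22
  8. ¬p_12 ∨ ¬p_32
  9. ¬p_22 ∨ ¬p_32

Try p_11 = True.
From the singleton clause (¬p_21), p_21 = False.
From the singleton clause (p_22), p_22 = True.
From the singleton clause (¬p_31), p_31 = False.
From the singleton clause (p_32), p_32 = True.
Now (¬p_32) is unsatisfied and unit — conflict.
So p_11 must be the other value — set p_11 = False.
From the singleton clause (p_12), p_12 = True.
From the singleton clause (¬p_22), p_22 = False.
From the singleton clause (p_21), p_21 = True.
From the singleton clause (¬p_31), p_31 = False.
From the singleton clause (p_32), p_32 = True.
Now (¬p_32) is unsatisfied and unit — conflict.
Neither p_11 = True nor p_11 = False works.

UNSATISFIABLE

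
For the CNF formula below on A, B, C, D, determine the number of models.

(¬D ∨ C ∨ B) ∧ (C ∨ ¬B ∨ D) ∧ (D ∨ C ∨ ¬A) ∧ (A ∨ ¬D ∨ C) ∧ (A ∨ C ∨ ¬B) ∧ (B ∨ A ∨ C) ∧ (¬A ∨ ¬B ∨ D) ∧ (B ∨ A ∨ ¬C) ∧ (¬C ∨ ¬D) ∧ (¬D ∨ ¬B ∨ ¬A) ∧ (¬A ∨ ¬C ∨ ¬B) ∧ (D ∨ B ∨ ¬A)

There are 2^4 = 16 truth assignments over (A, B, C, D).
Split on D. With D = True, the clauses containing D are satisfied and ¬D drops from the rest; 0 of the 2^3 = 8 assignments to the other variables satisfy what remains.
With D = False, by the same count on the reduced clause set, 1 assignment works.
Total: 0 + 1 = 1.

1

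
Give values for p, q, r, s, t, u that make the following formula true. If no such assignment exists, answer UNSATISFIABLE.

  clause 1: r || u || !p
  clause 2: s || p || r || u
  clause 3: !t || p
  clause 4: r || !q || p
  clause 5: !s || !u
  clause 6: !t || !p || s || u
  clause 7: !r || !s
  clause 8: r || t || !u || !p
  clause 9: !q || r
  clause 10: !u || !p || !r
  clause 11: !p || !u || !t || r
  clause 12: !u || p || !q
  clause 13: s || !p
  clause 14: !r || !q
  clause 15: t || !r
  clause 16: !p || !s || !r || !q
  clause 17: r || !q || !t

p ↦ false,  q ↦ false,  r ↦ false,  s ↦ false,  t ↦ false,  u ↦ true

Try t = false.
From the singleton clause (!r), r = false.
From the singleton clause (!q), q = false.
Try u = true.
From the singleton clause (!s), s = false.
From the singleton clause (!p), p = false.
This assignment satisfies each clause.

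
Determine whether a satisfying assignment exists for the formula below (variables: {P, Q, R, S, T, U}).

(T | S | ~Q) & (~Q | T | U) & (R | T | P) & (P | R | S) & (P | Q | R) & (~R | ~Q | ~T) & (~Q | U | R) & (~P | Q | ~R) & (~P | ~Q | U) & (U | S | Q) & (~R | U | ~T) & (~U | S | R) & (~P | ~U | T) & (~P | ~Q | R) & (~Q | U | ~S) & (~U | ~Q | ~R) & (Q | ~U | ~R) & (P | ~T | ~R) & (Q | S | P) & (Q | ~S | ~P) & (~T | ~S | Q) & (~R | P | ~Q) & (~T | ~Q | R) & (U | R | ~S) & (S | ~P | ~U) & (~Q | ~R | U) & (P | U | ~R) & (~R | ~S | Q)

Suppose T = 1.
Suppose R = 0.
(~Q) alone gives Q = 0.
(P) alone gives P = 1.
(~S) alone gives S = 0.
(U) alone gives U = 1.
That conflicts with the unit clause (~U).
Backtrack on R: now try R = 1.
(~Q) alone gives Q = 0.
(~P) alone gives P = 0.
That conflicts with the unit clause (P).
Neither R = 1 nor R = 0 works.
Backtrack on T: now try T = 0.
Suppose S = 1.
Suppose Q = 0.
(~P) alone gives P = 0.
(R) alone gives R = 1.
That conflicts with the unit clause (~R).
Backtrack on Q: now try Q = 1.
(U) alone gives U = 1.
(~P) alone gives P = 0.
(R) alone gives R = 1.
That conflicts with the unit clause (~R).
Neither Q = 1 nor Q = 0 works.
Backtrack on S: now try S = 0.
(~Q) alone gives Q = 0.
(U) alone gives U = 1.
(R) alone gives R = 1.
That conflicts with the unit clause (~R).
Neither S = 1 nor S = 0 works.
Neither T = 1 nor T = 0 works.
No assignment satisfies every clause.

No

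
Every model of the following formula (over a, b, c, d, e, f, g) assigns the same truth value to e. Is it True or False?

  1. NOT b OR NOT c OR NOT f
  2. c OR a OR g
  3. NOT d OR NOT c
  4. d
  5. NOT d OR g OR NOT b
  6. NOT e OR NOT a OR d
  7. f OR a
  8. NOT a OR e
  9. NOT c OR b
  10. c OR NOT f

True

Suppose e = false.
From the singleton clause (d), d = true.
From the singleton clause (NOT c), c = false.
From the singleton clause (NOT a), a = false.
From the singleton clause (g), g = true.
From the singleton clause (f), f = true.
That conflicts with the unit clause (NOT f).
So every satisfying assignment has e = True.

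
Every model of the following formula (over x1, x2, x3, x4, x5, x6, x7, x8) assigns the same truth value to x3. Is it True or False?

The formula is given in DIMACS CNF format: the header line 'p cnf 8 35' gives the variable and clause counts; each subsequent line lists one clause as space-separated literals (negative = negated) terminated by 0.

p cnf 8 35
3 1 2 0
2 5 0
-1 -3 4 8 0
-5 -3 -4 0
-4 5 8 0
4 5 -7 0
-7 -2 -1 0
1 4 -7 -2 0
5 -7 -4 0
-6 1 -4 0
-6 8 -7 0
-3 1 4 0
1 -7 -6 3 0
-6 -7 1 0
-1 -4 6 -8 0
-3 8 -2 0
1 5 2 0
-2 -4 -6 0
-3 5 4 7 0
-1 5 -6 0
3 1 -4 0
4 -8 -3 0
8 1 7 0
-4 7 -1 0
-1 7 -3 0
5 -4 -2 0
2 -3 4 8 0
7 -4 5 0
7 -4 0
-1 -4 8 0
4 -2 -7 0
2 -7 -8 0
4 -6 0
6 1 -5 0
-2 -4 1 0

False

Suppose x3 = True.
Try x2 = True.
(x8) alone gives x8 = True.
(x4) alone gives x4 = True.
(¬x5) alone gives x5 = False.
But (x5) is also a unit clause — contradiction.
So x2 must be the other value — set x2 = False.
(x5) alone gives x5 = True.
(¬x4) alone gives x4 = False.
(x1) alone gives x1 = True.
(x8) alone gives x8 = True.
But (¬x8) is also a unit clause — contradiction.
Both values of x2 lead to a conflict.
So every satisfying assignment has x3 = False.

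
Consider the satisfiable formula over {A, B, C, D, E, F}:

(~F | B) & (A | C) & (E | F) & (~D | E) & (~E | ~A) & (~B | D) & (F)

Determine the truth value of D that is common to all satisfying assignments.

True

Suppose D = 0.
From the singleton clause (~B), B = 0.
From the singleton clause (~F), F = 0.
But (F) is also a unit clause — contradiction.
So every satisfying assignment has D = True.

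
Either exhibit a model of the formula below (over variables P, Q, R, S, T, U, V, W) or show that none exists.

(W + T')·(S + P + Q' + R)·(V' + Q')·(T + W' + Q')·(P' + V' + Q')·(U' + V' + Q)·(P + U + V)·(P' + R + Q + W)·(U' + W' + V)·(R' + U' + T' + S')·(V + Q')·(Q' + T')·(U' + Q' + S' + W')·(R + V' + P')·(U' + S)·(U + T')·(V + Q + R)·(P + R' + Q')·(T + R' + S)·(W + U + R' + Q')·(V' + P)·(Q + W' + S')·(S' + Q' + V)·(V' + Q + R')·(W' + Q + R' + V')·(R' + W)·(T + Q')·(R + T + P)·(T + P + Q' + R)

Try W = 1.
Try V = 0.
Unit clause (U') forces U = 0.
Unit clause (P) forces P = 1.
Unit clause (Q') forces Q = 0.
Unit clause (T') forces T = 0.
Unit clause (R) forces R = 1.
Unit clause (S) forces S = 1.
But (S') is also a unit clause — contradiction.
Backtrack on V: now try V = 1.
Unit clause (Q') forces Q = 0.
Unit clause (U') forces U = 0.
Unit clause (T') forces T = 0.
Unit clause (P) forces P = 1.
Unit clause (R) forces R = 1.
But (R') is also a unit clause — contradiction.
Either choice for V ends in contradiction.
Backtrack on W: now try W = 0.
Unit clause (T') forces T = 0.
Unit clause (R') forces R = 0.
Unit clause (Q') forces Q = 0.
Unit clause (P') forces P = 0.
But (P) is also a unit clause — contradiction.
Either choice for W ends in contradiction.

UNSATISFIABLE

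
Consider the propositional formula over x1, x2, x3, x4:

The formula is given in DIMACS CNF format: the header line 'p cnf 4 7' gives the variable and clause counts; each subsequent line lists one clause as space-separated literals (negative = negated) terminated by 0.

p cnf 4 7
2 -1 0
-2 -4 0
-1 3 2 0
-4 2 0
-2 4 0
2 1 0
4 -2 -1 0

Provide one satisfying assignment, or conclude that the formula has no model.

Suppose x2 = True.
Unit clause (¬x4) forces x4 = False.
But (x4) is also a unit clause — contradiction.
Undo x2 and try x2 = False.
Unit clause (¬x1) forces x1 = False.
But (x1) is also a unit clause — contradiction.
Either choice for x2 ends in contradiction.

UNSATISFIABLE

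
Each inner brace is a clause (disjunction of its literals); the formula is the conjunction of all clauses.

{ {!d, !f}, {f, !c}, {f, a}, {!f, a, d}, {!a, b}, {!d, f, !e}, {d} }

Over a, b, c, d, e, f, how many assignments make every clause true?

1

There are 2^6 = 64 truth assignments over (a, b, c, d, e, f).
Split on d. With d = true, the clauses containing d are satisfied and !d drops from the rest; 1 of the 2^5 = 32 assignments to the other variables satisfy what remains.
With d = false, by the same count on the reduced clause set, 0 assignments work.
Total: 1 + 0 = 1.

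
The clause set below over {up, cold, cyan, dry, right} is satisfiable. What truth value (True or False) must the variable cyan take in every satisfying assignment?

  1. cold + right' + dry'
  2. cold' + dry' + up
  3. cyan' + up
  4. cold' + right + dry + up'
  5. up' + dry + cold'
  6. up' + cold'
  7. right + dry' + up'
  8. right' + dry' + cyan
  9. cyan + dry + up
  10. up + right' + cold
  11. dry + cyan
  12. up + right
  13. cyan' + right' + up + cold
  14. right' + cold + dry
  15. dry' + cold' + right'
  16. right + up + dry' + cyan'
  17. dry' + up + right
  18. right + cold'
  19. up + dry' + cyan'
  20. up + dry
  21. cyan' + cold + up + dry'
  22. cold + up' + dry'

True

Suppose cyan = 0.
The clause (dry) is unit, so dry = 1.
The clause (right') is unit, so right = 0.
The clause (up') is unit, so up = 0.
Now (up) is unsatisfied and unit — conflict.
So every satisfying assignment has cyan = True.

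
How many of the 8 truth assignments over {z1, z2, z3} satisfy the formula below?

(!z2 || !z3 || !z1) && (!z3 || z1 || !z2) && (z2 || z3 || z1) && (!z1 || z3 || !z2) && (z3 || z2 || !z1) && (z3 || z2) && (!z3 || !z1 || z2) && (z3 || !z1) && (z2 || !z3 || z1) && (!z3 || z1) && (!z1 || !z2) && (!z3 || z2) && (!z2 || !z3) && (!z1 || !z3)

There are 2^3 = 8 truth assignments over (z1, z2, z3).
Check each against the 14 clauses (columns in the order z1, z2, z3):
  F F F  ✗ fails (z2 || z3 || z1)
  F F T  ✗ fails (z2 || !z3 || z1)
  F T F  ✓ satisfies all
  F T T  ✗ fails (!z3 || z1 || !z2)
  T F F  ✗ fails (z3 || z2 || !z1)
  T F T  ✗ fails (!z3 || !z1 || z2)
  T T F  ✗ fails (!z1 || z3 || !z2)
  T T T  ✗ fails (!z2 || !z3 || !z1)
1 of the 8 rows is a model.

1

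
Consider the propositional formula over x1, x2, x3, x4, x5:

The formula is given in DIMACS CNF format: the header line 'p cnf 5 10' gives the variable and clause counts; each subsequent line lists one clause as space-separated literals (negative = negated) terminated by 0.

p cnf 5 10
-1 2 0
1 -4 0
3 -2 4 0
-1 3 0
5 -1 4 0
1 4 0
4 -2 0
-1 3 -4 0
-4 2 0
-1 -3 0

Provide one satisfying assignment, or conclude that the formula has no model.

UNSATISFIABLE

Suppose x1 = False.
The clause (¬x4) is unit, so x4 = False.
Now (x4) is unsatisfied and unit — conflict.
So x1 must be the other value — set x1 = True.
The clause (x2) is unit, so x2 = True.
The clause (x3) is unit, so x3 = True.
Now (¬x3) is unsatisfied and unit — conflict.
Either choice for x1 ends in contradiction.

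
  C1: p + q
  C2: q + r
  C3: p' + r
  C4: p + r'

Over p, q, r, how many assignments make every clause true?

There are 2^3 = 8 truth assignments over (p, q, r).
Split on p. With p = 1, the clauses containing p are satisfied and p' drops from the rest; 2 of the 2^2 = 4 assignments to the other variables satisfy what remains.
With p = 0, by the same count on the reduced clause set, 1 assignment works.
(One model: p=F, q=T, r=F.)
Total: 2 + 1 = 3.

3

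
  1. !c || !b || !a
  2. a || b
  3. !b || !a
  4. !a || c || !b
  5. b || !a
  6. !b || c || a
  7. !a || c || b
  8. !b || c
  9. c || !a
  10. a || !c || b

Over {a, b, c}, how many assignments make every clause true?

1

There are 2^3 = 8 truth assignments over (a, b, c).
Check each against the 10 clauses (columns in the order a, b, c):
  F F F  ✗ fails (a || b)
  F F T  ✗ fails (a || b)
  F T F  ✗ fails (!b || c || a)
  F T T  ✓ satisfies all
  T F F  ✗ fails (b || !a)
  T F T  ✗ fails (b || !a)
  T T F  ✗ fails (!b || !a)
  T T T  ✗ fails (!c || !b || !a)
1 of the 8 rows is a model.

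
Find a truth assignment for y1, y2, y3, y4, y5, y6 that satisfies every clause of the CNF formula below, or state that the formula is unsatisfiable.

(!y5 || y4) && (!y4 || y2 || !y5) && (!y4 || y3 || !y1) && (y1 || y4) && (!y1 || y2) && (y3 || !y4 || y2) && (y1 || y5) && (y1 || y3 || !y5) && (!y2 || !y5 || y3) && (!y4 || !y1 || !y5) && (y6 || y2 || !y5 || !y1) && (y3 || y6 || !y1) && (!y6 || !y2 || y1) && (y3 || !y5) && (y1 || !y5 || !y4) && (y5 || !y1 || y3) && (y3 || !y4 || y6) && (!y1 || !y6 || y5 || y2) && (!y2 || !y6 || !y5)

y1 ↦ true, y2 ↦ true, y3 ↦ true, y4 ↦ false, y5 ↦ false, y6 ↦ false

Try y5 = false.
The clause (y1) is unit, so y1 = true.
The clause (y2) is unit, so y2 = true.
The clause (y3) is unit, so y3 = true.
Every clause is now satisfied; y4, y6 are unconstrained.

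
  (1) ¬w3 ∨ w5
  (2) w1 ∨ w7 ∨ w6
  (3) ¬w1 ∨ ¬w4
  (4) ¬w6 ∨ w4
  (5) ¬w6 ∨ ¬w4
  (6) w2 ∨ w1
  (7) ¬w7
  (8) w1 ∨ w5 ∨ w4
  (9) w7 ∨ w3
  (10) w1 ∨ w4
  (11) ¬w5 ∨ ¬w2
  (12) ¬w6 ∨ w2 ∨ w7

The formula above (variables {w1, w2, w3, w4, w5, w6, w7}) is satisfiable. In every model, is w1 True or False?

Suppose w1 = False.
Unit clause (w2) forces w2 = True.
Unit clause (¬w7) forces w7 = False.
Unit clause (w6) forces w6 = True.
Unit clause (w4) forces w4 = True.
That conflicts with the unit clause (¬w4).
So every satisfying assignment has w1 = True.

True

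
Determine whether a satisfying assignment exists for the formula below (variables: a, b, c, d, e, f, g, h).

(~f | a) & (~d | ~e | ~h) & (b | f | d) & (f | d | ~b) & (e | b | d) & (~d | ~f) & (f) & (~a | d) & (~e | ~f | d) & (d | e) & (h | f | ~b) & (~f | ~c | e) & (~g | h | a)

(f) alone gives f = 1.
(a) alone gives a = 1.
(~d) alone gives d = 0.
But (d) is also a unit clause — contradiction.
No assignment satisfies every clause.

No, unsatisfiable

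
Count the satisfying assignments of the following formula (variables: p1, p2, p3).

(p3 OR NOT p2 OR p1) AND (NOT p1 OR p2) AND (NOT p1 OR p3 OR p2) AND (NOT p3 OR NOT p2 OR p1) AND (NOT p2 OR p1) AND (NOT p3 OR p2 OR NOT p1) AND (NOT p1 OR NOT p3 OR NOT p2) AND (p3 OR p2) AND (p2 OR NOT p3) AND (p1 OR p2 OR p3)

There are 2^3 = 8 truth assignments over (p1, p2, p3).
Check each against the 10 clauses (columns in the order p1, p2, p3):
  F F F  ✗ fails (p3 OR p2)
  F F T  ✗ fails (p2 OR NOT p3)
  F T F  ✗ fails (p3 OR NOT p2 OR p1)
  F T T  ✗ fails (NOT p3 OR NOT p2 OR p1)
  T F F  ✗ fails (NOT p1 OR p2)
  T F T  ✗ fails (NOT p1 OR p2)
  T T F  ✓ satisfies all
  T T T  ✗ fails (NOT p1 OR NOT p3 OR NOT p2)
1 of the 8 rows is a model.

1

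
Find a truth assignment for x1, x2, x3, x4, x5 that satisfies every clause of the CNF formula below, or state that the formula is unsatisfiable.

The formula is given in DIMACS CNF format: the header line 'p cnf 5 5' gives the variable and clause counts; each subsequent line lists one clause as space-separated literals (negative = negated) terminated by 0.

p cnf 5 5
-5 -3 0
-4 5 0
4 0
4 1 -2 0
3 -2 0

(x4) alone gives x4 = True.
(x5) alone gives x5 = True.
(¬x3) alone gives x3 = False.
(¬x2) alone gives x2 = False.
No clause remains; x1 is free.

x1 ↦ False,  x2 ↦ False,  x3 ↦ False,  x4 ↦ True,  x5 ↦ True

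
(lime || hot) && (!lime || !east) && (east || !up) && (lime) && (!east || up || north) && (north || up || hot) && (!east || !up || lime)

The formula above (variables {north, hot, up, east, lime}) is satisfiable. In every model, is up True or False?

Suppose up = true.
The clause (east) is unit, so east = true.
The clause (!lime) is unit, so lime = false.
But (lime) is also a unit clause — contradiction.
So every satisfying assignment has up = False.

False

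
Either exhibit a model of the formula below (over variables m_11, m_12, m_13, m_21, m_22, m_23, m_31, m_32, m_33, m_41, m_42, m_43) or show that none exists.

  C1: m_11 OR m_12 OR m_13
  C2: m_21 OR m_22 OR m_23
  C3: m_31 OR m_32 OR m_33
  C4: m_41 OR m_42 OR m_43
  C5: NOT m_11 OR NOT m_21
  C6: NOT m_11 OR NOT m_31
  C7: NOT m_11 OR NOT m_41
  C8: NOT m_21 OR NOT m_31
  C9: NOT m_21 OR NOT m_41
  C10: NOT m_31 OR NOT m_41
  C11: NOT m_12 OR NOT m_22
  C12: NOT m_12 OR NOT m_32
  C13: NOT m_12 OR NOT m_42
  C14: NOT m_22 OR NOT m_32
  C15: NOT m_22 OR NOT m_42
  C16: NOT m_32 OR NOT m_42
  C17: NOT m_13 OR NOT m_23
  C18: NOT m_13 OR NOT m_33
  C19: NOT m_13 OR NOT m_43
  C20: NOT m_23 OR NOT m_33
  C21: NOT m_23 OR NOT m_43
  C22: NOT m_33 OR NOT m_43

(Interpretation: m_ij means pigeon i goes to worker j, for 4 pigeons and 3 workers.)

Case m_11 = false:
Case m_12 = true:
From the singleton clause (NOT m_22), m_22 = false.
From the singleton clause (NOT m_32), m_32 = false.
From the singleton clause (NOT m_42), m_42 = false.
Case m_21 = true:
From the singleton clause (NOT m_31), m_31 = false.
From the singleton clause (m_33), m_33 = true.
From the singleton clause (NOT m_41), m_41 = false.
From the singleton clause (m_43), m_43 = true.
But (NOT m_43) is also a unit clause — contradiction.
Undo m_21 and try m_21 = false.
From the singleton clause (m_23), m_23 = true.
From the singleton clause (NOT m_13), m_13 = false.
From the singleton clause (NOT m_33), m_33 = false.
From the singleton clause (m_31), m_31 = true.
From the singleton clause (NOT m_41), m_41 = false.
From the singleton clause (m_43), m_43 = true.
But (NOT m_43) is also a unit clause — contradiction.
Neither m_21 = true nor m_21 = false works.
Undo m_12 and try m_12 = false.
From the singleton clause (m_13), m_13 = true.
From the singleton clause (NOT m_23), m_23 = false.
From the singleton clause (NOT m_33), m_33 = false.
From the singleton clause (NOT m_43), m_43 = false.
Case m_21 = true:
From the singleton clause (NOT m_31), m_31 = false.
From the singleton clause (m_32), m_32 = true.
From the singleton clause (NOT m_41), m_41 = false.
From the singleton clause (m_42), m_42 = true.
But (NOT m_42) is also a unit clause — contradiction.
Undo m_21 and try m_21 = false.
From the singleton clause (m_22), m_22 = true.
From the singleton clause (NOT m_32), m_32 = false.
From the singleton clause (m_31), m_31 = true.
From the singleton clause (NOT m_41), m_41 = false.
From the singleton clause (m_42), m_42 = true.
But (NOT m_42) is also a unit clause — contradiction.
Neither m_21 = true nor m_21 = false works.
Neither m_12 = true nor m_12 = false works.
Undo m_11 and try m_11 = true.
From the singleton clause (NOT m_21), m_21 = false.
From the singleton clause (NOT m_31), m_31 = false.
From the singleton clause (NOT m_41), m_41 = false.
Case m_22 = true:
From the singleton clause (NOT m_12), m_12 = false.
From the singleton clause (NOT m_32), m_32 = false.
From the singleton clause (m_33), m_33 = true.
From the singleton clause (NOT m_42), m_42 = false.
From the singleton clause (m_43), m_43 = true.
But (NOT m_43) is also a unit clause — contradiction.
Undo m_22 and try m_22 = false.
From the singleton clause (m_23), m_23 = true.
From the singleton clause (NOT m_13), m_13 = false.
From the singleton clause (NOT m_33), m_33 = false.
From the singleton clause (m_32), m_32 = true.
From the singleton clause (NOT m_12), m_12 = false.
From the singleton clause (NOT m_42), m_42 = false.
From the singleton clause (m_43), m_43 = true.
But (NOT m_43) is also a unit clause — contradiction.
Neither m_22 = true nor m_22 = false works.
Neither m_11 = true nor m_11 = false works.

UNSATISFIABLE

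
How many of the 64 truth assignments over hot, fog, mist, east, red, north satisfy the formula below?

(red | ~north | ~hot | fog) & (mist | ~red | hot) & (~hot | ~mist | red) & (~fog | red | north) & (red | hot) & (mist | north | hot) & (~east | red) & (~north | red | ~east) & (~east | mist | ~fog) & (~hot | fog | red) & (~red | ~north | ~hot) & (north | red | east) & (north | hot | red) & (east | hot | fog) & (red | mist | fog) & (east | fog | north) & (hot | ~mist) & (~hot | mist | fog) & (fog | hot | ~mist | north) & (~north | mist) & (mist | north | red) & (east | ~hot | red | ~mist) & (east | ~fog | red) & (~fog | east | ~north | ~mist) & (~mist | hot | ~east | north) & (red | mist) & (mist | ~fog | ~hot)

3

There are 2^6 = 64 truth assignments over (hot, fog, mist, east, red, north).
Split on east. With east = 1, the clauses containing east are satisfied and ~east drops from the rest; 2 of the 2^5 = 32 assignments to the other variables satisfy what remains.
With east = 0, by the same count on the reduced clause set, 1 assignment works.
Total: 2 + 1 = 3.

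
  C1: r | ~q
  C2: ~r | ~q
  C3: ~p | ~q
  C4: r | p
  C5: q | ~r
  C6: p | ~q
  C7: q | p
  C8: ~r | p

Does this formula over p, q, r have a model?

Satisfiable

Branch on r: set r = 0.
From the singleton clause (~q), q = 0.
From the singleton clause (p), p = 1.
This assignment satisfies each clause.
A satisfying assignment: p=1, q=0, r=0.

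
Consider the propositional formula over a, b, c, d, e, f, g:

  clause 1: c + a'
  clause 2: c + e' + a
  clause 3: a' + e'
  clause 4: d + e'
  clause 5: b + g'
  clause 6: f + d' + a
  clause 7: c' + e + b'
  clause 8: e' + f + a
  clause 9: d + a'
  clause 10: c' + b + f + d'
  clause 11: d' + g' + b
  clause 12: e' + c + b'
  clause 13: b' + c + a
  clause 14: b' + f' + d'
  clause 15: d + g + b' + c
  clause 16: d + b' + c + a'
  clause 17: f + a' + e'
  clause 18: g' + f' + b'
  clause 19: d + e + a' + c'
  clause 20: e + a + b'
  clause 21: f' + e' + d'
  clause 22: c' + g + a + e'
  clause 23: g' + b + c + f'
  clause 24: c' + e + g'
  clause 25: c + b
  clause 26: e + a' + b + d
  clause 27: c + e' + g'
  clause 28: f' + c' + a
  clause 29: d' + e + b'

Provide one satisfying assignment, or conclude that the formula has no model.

Suppose c = 1.
Suppose a = 1.
(e') alone gives e = 0.
(b') alone gives b = 0.
(g') alone gives g = 0.
(d) alone gives d = 1.
(f) alone gives f = 1.
All clauses are satisfied.

a ↦ 1, b ↦ 0, c ↦ 1, d ↦ 1, e ↦ 0, f ↦ 1, g ↦ 0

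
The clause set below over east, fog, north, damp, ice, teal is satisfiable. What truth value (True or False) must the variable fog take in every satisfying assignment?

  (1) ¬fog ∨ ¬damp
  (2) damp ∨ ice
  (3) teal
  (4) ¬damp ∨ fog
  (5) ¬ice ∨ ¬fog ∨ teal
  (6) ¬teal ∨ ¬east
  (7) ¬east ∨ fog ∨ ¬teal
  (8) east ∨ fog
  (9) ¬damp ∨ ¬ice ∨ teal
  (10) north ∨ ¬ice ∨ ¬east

True

Suppose fog = False.
The clause (teal) is unit, so teal = True.
The clause (¬damp) is unit, so damp = False.
The clause (ice) is unit, so ice = True.
The clause (¬east) is unit, so east = False.
That conflicts with the unit clause (east).
So every satisfying assignment has fog = True.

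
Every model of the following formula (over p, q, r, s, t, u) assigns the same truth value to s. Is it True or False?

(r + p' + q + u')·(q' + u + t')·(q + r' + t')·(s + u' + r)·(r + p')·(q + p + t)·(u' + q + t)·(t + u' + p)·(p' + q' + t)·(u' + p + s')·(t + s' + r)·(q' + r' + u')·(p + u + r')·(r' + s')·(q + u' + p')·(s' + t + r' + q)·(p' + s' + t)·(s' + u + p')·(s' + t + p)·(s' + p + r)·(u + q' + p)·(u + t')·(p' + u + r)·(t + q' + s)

Suppose s = 1.
(r') alone gives r = 0.
(p') alone gives p = 0.
Now (p) is unsatisfied and unit — conflict.
So every satisfying assignment has s = False.

False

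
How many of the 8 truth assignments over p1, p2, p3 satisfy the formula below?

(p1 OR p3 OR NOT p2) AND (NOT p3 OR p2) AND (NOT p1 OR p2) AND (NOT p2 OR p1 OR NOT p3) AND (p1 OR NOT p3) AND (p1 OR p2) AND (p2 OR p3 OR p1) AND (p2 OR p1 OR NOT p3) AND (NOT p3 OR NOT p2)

1

There are 2^3 = 8 truth assignments over (p1, p2, p3).
Check each against the 9 clauses (columns in the order p1, p2, p3):
  F F F  ✗ fails (p1 OR p2)
  F F T  ✗ fails (NOT p3 OR p2)
  F T F  ✗ fails (p1 OR p3 OR NOT p2)
  F T T  ✗ fails (NOT p2 OR p1 OR NOT p3)
  T F F  ✗ fails (NOT p1 OR p2)
  T F T  ✗ fails (NOT p3 OR p2)
  T T F  ✓ satisfies all
  T T T  ✗ fails (NOT p3 OR NOT p2)
1 of the 8 rows is a model.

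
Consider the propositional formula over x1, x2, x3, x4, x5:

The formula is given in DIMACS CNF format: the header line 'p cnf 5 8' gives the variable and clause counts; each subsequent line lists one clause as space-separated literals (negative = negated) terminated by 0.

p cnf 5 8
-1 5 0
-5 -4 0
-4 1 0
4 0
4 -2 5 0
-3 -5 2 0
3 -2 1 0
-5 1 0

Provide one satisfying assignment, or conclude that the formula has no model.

Unit clause (x4) forces x4 = True.
Unit clause (¬x5) forces x5 = False.
Unit clause (¬x1) forces x1 = False.
Now (x1) is unsatisfied and unit — conflict.

UNSATISFIABLE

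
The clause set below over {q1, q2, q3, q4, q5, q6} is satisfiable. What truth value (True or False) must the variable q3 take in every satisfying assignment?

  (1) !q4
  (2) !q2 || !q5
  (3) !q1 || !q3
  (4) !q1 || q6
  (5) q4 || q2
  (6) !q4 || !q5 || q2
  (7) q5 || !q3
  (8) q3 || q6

Suppose q3 = true.
Unit clause (!q4) forces q4 = false.
Unit clause (!q1) forces q1 = false.
Unit clause (q2) forces q2 = true.
Unit clause (!q5) forces q5 = false.
That conflicts with the unit clause (q5).
So every satisfying assignment has q3 = False.

False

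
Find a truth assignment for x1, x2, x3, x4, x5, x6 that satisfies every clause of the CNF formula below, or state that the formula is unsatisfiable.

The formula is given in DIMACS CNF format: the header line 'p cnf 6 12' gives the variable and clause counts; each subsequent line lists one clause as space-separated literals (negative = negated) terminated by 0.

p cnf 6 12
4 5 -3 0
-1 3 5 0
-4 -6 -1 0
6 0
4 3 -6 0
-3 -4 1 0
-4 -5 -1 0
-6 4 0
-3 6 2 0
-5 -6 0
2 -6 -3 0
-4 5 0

UNSATISFIABLE

(x6) alone gives x6 = True.
(x4) alone gives x4 = True.
(¬x1) alone gives x1 = False.
(¬x3) alone gives x3 = False.
(¬x5) alone gives x5 = False.
Now (x5) is unsatisfied and unit — conflict.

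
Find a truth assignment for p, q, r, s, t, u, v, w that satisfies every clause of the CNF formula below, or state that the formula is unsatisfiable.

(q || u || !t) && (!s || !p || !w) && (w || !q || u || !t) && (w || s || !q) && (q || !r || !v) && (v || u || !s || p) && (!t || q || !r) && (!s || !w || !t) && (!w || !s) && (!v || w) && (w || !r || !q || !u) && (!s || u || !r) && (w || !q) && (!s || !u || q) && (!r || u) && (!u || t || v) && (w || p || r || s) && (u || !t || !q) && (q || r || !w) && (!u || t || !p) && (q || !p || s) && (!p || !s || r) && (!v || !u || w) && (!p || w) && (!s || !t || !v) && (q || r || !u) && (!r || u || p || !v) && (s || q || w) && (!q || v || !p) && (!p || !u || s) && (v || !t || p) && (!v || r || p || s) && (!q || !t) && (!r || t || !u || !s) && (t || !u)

p ↦ true, q ↦ true, r ↦ false, s ↦ false, t ↦ false, u ↦ false, v ↦ true, w ↦ true

Branch on w: set w = true.
(!s) alone gives s = false.
Branch on r: set r = false.
(q) alone gives q = true.
(!t) alone gives t = false.
(!u) alone gives u = false.
Branch on v: set v = true.
(p) alone gives p = true.
Every clause now holds.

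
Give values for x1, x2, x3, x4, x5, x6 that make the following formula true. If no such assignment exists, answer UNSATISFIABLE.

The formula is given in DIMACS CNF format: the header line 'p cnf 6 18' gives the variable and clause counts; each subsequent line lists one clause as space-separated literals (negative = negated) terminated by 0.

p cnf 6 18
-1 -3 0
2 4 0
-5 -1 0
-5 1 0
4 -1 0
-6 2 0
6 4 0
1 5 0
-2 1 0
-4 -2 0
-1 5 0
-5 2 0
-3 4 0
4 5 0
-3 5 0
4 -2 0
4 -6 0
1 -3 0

Case x1 = False:
The clause (¬x5) is unit, so x5 = False.
That conflicts with the unit clause (x5).
So x1 must be the other value — set x1 = True.
The clause (¬x3) is unit, so x3 = False.
The clause (¬x5) is unit, so x5 = False.
That conflicts with the unit clause (x5).
Neither x1 = True nor x1 = False works.

UNSATISFIABLE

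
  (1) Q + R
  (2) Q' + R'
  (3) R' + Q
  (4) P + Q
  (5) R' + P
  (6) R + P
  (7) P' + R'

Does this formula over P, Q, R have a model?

Branch on Q: set Q = 1.
(R') alone gives R = 0.
(P) alone gives P = 1.
All clauses are satisfied.
A satisfying assignment: P=1; Q=1; R=0.

Yes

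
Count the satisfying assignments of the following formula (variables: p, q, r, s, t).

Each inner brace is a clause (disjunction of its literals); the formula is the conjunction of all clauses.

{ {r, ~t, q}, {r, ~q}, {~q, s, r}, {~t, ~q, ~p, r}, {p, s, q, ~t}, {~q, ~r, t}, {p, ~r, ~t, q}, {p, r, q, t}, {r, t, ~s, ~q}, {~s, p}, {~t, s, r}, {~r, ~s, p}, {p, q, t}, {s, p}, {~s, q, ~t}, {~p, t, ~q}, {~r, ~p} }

2

There are 2^5 = 32 truth assignments over (p, q, r, s, t).
Split on r. With r = 1, the clauses containing r are satisfied and ~r drops from the rest; 0 of the 2^4 = 16 assignments to the other variables satisfy what remains.
With r = 0, by the same count on the reduced clause set, 2 assignments work.
Total: 0 + 2 = 2.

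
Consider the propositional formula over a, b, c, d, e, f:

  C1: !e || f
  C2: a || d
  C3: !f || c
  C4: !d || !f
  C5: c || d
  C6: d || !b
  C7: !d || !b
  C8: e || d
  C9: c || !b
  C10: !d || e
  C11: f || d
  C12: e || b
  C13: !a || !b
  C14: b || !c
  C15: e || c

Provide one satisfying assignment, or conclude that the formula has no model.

UNSATISFIABLE

Branch on e: set e = false.
The clause (d) is unit, so d = true.
But (!d) is also a unit clause — contradiction.
That branch fails; take e = true instead.
The clause (f) is unit, so f = true.
The clause (c) is unit, so c = true.
The clause (!d) is unit, so d = false.
The clause (a) is unit, so a = true.
The clause (!b) is unit, so b = false.
But (b) is also a unit clause — contradiction.
Both values of e lead to a conflict.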